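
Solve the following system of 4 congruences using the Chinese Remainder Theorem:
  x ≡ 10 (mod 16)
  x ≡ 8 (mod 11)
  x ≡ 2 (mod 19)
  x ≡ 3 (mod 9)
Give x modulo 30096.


Product of moduli M = 16 · 11 · 19 · 9 = 30096.
Merge one congruence at a time:
  Start: x ≡ 10 (mod 16).
  Combine with x ≡ 8 (mod 11); new modulus lcm = 176.
    Write x = 10 + 16·t and substitute into x ≡ 8 (mod 11): 16·t ≡ 8 − 10 = -2 (mod 11).
    Reduce coefficients mod 11: 5·t ≡ 9 (mod 11).
    The inverse of 5 mod 11 is 9 (since 5·9 = 45 = 4·11 + 1), so t ≡ 9·9 = 81 ≡ 4 (mod 11).
    Then x = 10 + 16·4 = 74, valid modulo lcm(16, 11) = 176: x ≡ 74 (mod 176).
  Combine with x ≡ 2 (mod 19); new modulus lcm = 3344.
    Write x = 74 + 176·t and substitute into x ≡ 2 (mod 19): 176·t ≡ 2 − 74 = -72 (mod 19).
    Reduce coefficients mod 19: 5·t ≡ 4 (mod 19).
    The inverse of 5 mod 19 is 4 (since 5·4 = 20 = 1·19 + 1), so t ≡ 4·4 = 16 ≡ 16 (mod 19).
    Then x = 74 + 176·16 = 2890, valid modulo lcm(176, 19) = 3344: x ≡ 2890 (mod 3344).
  Combine with x ≡ 3 (mod 9); new modulus lcm = 30096.
    Write x = 2890 + 3344·t and substitute into x ≡ 3 (mod 9): 3344·t ≡ 3 − 2890 = -2887 (mod 9).
    Reduce coefficients mod 9: 5·t ≡ 2 (mod 9).
    The inverse of 5 mod 9 is 2 (since 5·2 = 10 = 1·9 + 1), so t ≡ 2·2 = 4 ≡ 4 (mod 9).
    Then x = 2890 + 3344·4 = 16266, valid modulo lcm(3344, 9) = 30096: x ≡ 16266 (mod 30096).
Verify against each original: 16266 mod 16 = 10, 16266 mod 11 = 8, 16266 mod 19 = 2, 16266 mod 9 = 3.

x ≡ 16266 (mod 30096).


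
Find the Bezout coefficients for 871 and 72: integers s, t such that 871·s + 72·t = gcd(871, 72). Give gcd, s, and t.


Euclidean algorithm on (871, 72) — divide until remainder is 0:
  871 = 12 · 72 + 7
  72 = 10 · 7 + 2
  7 = 3 · 2 + 1
  2 = 2 · 1 + 0
gcd(871, 72) = 1.
Track Bezout coefficients alongside the remainders: start with r₀ = 871 = a·1 + b·0 (s = 1, t = 0) and r₁ = 72 = a·0 + b·1 (s = 0, t = 1); each new remainder r_{k+1} = r_{k-1} − q_k·r_k inherits s_{k+1} = s_{k-1} − q_k·s_k, t_{k+1} = t_{k-1} − q_k·t_k, so r_k = a·s_k + b·t_k at every step:
  q = 12: r = 7, s = 1 − 12·0 = 1, t = 0 − 12·1 = -12  (check: 871·1 + 72·(-12) = 7)
  q = 10: r = 2, s = 0 − 10·1 = -10, t = 1 − 10·(-12) = 121  (check: 871·(-10) + 72·121 = 2)
  q = 3: r = 1, s = 1 − 3·(-10) = 31, t = -12 − 3·121 = -375  (check: 871·31 + 72·(-375) = 1)
The row with r = 1 (the gcd) gives the Bezout coefficients s = 31, t = -375.
Result: 871 · (31) + 72 · (-375) = 1.

gcd(871, 72) = 1; s = 31, t = -375 (check: 871·31 + 72·(-375) = 1).


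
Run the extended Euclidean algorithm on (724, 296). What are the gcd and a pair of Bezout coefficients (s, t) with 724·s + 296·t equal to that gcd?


Euclidean algorithm on (724, 296) — divide until remainder is 0:
  724 = 2 · 296 + 132
  296 = 2 · 132 + 32
  132 = 4 · 32 + 4
  32 = 8 · 4 + 0
gcd(724, 296) = 4.
Track Bezout coefficients alongside the remainders: start with r₀ = 724 = a·1 + b·0 (s = 1, t = 0) and r₁ = 296 = a·0 + b·1 (s = 0, t = 1); each new remainder r_{k+1} = r_{k-1} − q_k·r_k inherits s_{k+1} = s_{k-1} − q_k·s_k, t_{k+1} = t_{k-1} − q_k·t_k, so r_k = a·s_k + b·t_k at every step:
  q = 2: r = 132, s = 1 − 2·0 = 1, t = 0 − 2·1 = -2  (check: 724·1 + 296·(-2) = 132)
  q = 2: r = 32, s = 0 − 2·1 = -2, t = 1 − 2·(-2) = 5  (check: 724·(-2) + 296·5 = 32)
  q = 4: r = 4, s = 1 − 4·(-2) = 9, t = -2 − 4·5 = -22  (check: 724·9 + 296·(-22) = 4)
The row with r = 4 (the gcd) gives the Bezout coefficients s = 9, t = -22.
Result: 724 · (9) + 296 · (-22) = 4.

gcd(724, 296) = 4; s = 9, t = -22 (check: 724·9 + 296·(-22) = 4).


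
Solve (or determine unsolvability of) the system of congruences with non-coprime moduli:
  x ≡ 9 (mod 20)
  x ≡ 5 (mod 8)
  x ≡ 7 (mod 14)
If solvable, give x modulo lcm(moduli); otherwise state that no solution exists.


Moduli 20, 8, 14 are not pairwise coprime, so CRT works modulo lcm(m_i) when all pairwise compatibility conditions hold.
Pairwise compatibility: gcd(m_i, m_j) must divide a_i - a_j for every pair.
Merge one congruence at a time:
  Start: x ≡ 9 (mod 20).
  Combine with x ≡ 5 (mod 8): gcd(20, 8) = 4; 5 - 9 = -4, which IS divisible by 4, so compatible.
    Write x = 9 + 20·t and substitute into x ≡ 5 (mod 8): 20·t ≡ 5 − 9 = -4 (mod 8).
    Divide the congruence (and modulus) by g = 4: 5·t ≡ -1 (mod 2).
    Reduce coefficients mod 2: 1·t ≡ 1 (mod 2).
    So t ≡ 1 (mod 2).
    Then x = 9 + 20·1 = 29, valid modulo lcm(20, 8) = 40: x ≡ 29 (mod 40).
  Combine with x ≡ 7 (mod 14): gcd(40, 14) = 2; 7 - 29 = -22, which IS divisible by 2, so compatible.
    Write x = 29 + 40·t and substitute into x ≡ 7 (mod 14): 40·t ≡ 7 − 29 = -22 (mod 14).
    Divide the congruence (and modulus) by g = 2: 20·t ≡ -11 (mod 7).
    Reduce coefficients mod 7: 6·t ≡ 3 (mod 7).
    The inverse of 6 mod 7 is 6 (since 6·6 = 36 = 5·7 + 1), so t ≡ 6·3 = 18 ≡ 4 (mod 7).
    Then x = 29 + 40·4 = 189, valid modulo lcm(40, 14) = 280: x ≡ 189 (mod 280).
Verify: 189 mod 20 = 9, 189 mod 8 = 5, 189 mod 14 = 7.

x ≡ 189 (mod 280).


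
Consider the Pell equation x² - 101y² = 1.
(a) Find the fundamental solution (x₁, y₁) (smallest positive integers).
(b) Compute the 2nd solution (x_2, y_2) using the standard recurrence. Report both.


Step 1: Find the fundamental solution (x₁, y₁) of x² - 101y² = 1.
  Expand √101 as a continued fraction. a₀ = ⌊√101⌋ = 10; iterate m_{k+1} = d_k·a_k − m_k, d_{k+1} = (101 − m_{k+1}²)/d_k, a_{k+1} = ⌊(a₀ + m_{k+1})/d_{k+1}⌋ (starting m₀ = 0, d₀ = 1), with convergents p_k = a_k·p_{k-1} + p_{k-2}, q_k = a_k·q_{k-1} + q_{k-2} (p₋₁ = 1, q₋₁ = 0):
  k = 0: a₀ = 10; p₀/q₀ = 10/1; p₀² − 101·q₀² = 100 − 101 = -1.
  k = 1: m = 10, d = 1, a = ⌊(10 + 10)/1⌋ = 20; p/q = (20·10 + 1)/(20·1 + 0) = 201/20; p² − 101·q² = 40401 − 40400 = 1.
  The first convergent with p² − 101·q² = 1 gives the fundamental solution (x₁, y₁) = (201, 20).
Step 2: Apply the recurrence (x_{n+1}, y_{n+1}) = (x₁x_n + 101y₁y_n, x₁y_n + y₁x_n) repeatedly.
  From (x_1, y_1) = (201, 20): x_2 = 201·201 + 101·20·20 = 80801; y_2 = 201·20 + 20·201 = 8040.
Step 3: Verify x_2² - 101·y_2² = 6528801601 - 6528801600 = 1 (should be 1). ✓

(x_1, y_1) = (201, 20); (x_2, y_2) = (80801, 8040).


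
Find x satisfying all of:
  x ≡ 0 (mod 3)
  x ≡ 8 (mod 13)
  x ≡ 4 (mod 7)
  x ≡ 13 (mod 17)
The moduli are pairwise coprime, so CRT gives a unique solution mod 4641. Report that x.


Product of moduli M = 3 · 13 · 7 · 17 = 4641.
Merge one congruence at a time:
  Start: x ≡ 0 (mod 3).
  Combine with x ≡ 8 (mod 13); new modulus lcm = 39.
    Write x = 0 + 3·t and substitute into x ≡ 8 (mod 13): 3·t ≡ 8 − 0 = 8 (mod 13).
    The inverse of 3 mod 13 is 9 (since 3·9 = 27 = 2·13 + 1), so t ≡ 9·8 = 72 ≡ 7 (mod 13).
    Then x = 0 + 3·7 = 21, valid modulo lcm(3, 13) = 39: x ≡ 21 (mod 39).
  Combine with x ≡ 4 (mod 7); new modulus lcm = 273.
    Write x = 21 + 39·t and substitute into x ≡ 4 (mod 7): 39·t ≡ 4 − 21 = -17 (mod 7).
    Reduce coefficients mod 7: 4·t ≡ 4 (mod 7).
    The inverse of 4 mod 7 is 2 (since 4·2 = 8 = 1·7 + 1), so t ≡ 2·4 = 8 ≡ 1 (mod 7).
    Then x = 21 + 39·1 = 60, valid modulo lcm(39, 7) = 273: x ≡ 60 (mod 273).
  Combine with x ≡ 13 (mod 17); new modulus lcm = 4641.
    Write x = 60 + 273·t and substitute into x ≡ 13 (mod 17): 273·t ≡ 13 − 60 = -47 (mod 17).
    Reduce coefficients mod 17: 1·t ≡ 4 (mod 17).
    So t ≡ 4 (mod 17).
    Then x = 60 + 273·4 = 1152, valid modulo lcm(273, 17) = 4641: x ≡ 1152 (mod 4641).
Verify against each original: 1152 mod 3 = 0, 1152 mod 13 = 8, 1152 mod 7 = 4, 1152 mod 17 = 13.

x ≡ 1152 (mod 4641).


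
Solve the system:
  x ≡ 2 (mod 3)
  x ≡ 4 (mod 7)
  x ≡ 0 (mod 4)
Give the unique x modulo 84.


Moduli 3, 7, 4 are pairwise coprime; by CRT there is a unique solution modulo M = 3 · 7 · 4 = 84.
Solve pairwise, accumulating the modulus:
  Start with x ≡ 2 (mod 3).
  Combine with x ≡ 4 (mod 7): since gcd(3, 7) = 1, we get a unique residue mod 21.
    Write x = 2 + 3·t and substitute into x ≡ 4 (mod 7): 3·t ≡ 4 − 2 = 2 (mod 7).
    The inverse of 3 mod 7 is 5 (since 3·5 = 15 = 2·7 + 1), so t ≡ 5·2 = 10 ≡ 3 (mod 7).
    Then x = 2 + 3·3 = 11, valid modulo lcm(3, 7) = 21: x ≡ 11 (mod 21).
  Combine with x ≡ 0 (mod 4): since gcd(21, 4) = 1, we get a unique residue mod 84.
    Write x = 11 + 21·t and substitute into x ≡ 0 (mod 4): 21·t ≡ 0 − 11 = -11 (mod 4).
    Reduce coefficients mod 4: 1·t ≡ 1 (mod 4).
    So t ≡ 1 (mod 4).
    Then x = 11 + 21·1 = 32, valid modulo lcm(21, 4) = 84: x ≡ 32 (mod 84).
Verify: 32 mod 3 = 2 ✓, 32 mod 7 = 4 ✓, 32 mod 4 = 0 ✓.

x ≡ 32 (mod 84).


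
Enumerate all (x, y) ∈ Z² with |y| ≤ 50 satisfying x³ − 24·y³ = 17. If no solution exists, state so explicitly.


The equation is x³ - 24y³ = 17. For fixed y, x³ = 24·y³ + 17, so a solution requires the RHS to be a perfect cube.
Strategy: iterate y from -50 to 50, compute RHS = 24·y³ + 17, and check whether it is a (positive or negative) perfect cube.
Check small values of y:
  y = 0: RHS = 17 is not a perfect cube.
  y = 1: RHS = 41 is not a perfect cube.
  y = -1: RHS = -7 is not a perfect cube.
  y = 2: RHS = 209 is not a perfect cube.
  y = -2: RHS = -175 is not a perfect cube.
  y = 3: RHS = 665 is not a perfect cube.
  y = -3: RHS = -631 is not a perfect cube.
Continuing the search up to |y| = 50 finds no solutions either.
No (x, y) in the scanned range satisfies the equation.

No integer solutions with |y| ≤ 50.


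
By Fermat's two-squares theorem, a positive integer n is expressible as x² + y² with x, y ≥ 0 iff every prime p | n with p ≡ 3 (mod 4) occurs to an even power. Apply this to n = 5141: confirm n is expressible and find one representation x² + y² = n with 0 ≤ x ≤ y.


Step 1: Factor n = 5141 = 53 · 97.
Step 2: Check the mod-4 condition on each prime factor: 53 ≡ 1 (mod 4), exponent 1; 97 ≡ 1 (mod 4), exponent 1.
All primes ≡ 3 (mod 4) appear to even exponent (or don't appear), so by the two-squares theorem n IS expressible as a sum of two squares.
Step 3: Build a representation. Here n = 53 · 97 is a product of primes ≡ 1 (mod 4). Each prime p ≡ 1 (mod 4) is itself a sum of two squares; find a² by testing p − a² for a perfect square:
  53: 53 − 1² = 52, 53 − 2² = 49 = 7² ⇒ 53 = 2² + 7².
  97: 97 − 1² = 96, 97 − 2² = 93, 97 − 3² = 88, 97 − 4² = 81 = 9² ⇒ 97 = 4² + 9².
  Combine using the Brahmagupta–Fibonacci identity (a² + b²)(c² + d²) = (ac − bd)² + (ad + bc)² = (ac + bd)² + (ad − bc)²:
  53 · 97 = 5141: from (2² + 7²)(4² + 9²), take (2·4 − 7·9, 2·9 + 7·4) = (8 − 63, 18 + 28) = (-55, 46); dropping signs (only squares matter) gives (55, 46); check 55² + 46² = 3025 + 2116 = 5141 ✓.
Step 4: Order so x ≤ y and verify: 46² + 55² = 2116 + 3025 = 5141 = n. ✓

n = 5141 = 46² + 55² (one valid representation with x ≤ y).


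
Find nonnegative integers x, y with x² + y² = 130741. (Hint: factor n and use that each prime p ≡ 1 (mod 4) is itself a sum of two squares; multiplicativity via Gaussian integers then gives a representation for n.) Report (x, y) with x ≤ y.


Step 1: Factor n = 130741 = 13 · 89 · 113.
Step 2: Check the mod-4 condition on each prime factor: 13 ≡ 1 (mod 4), exponent 1; 89 ≡ 1 (mod 4), exponent 1; 113 ≡ 1 (mod 4), exponent 1.
All primes ≡ 3 (mod 4) appear to even exponent (or don't appear), so by the two-squares theorem n IS expressible as a sum of two squares.
Step 3: Build a representation. Here n = 13 · 89 · 113 is a product of primes ≡ 1 (mod 4). Each prime p ≡ 1 (mod 4) is itself a sum of two squares; find a² by testing p − a² for a perfect square:
  13: 13 − 1² = 12, 13 − 2² = 9 = 3² ⇒ 13 = 2² + 3².
  89: 89 − 1² = 88, 89 − 2² = 85, 89 − 3² = 80, 89 − 4² = 73, 89 − 5² = 64 = 8² ⇒ 89 = 5² + 8².
  113: 113 − 1² = 112, 113 − 2² = 109, 113 − 3² = 104, 113 − 4² = 97, 113 − 5² = 88, 113 − 6² = 77, 113 − 7² = 64 = 8² ⇒ 113 = 7² + 8².
  Combine using the Brahmagupta–Fibonacci identity (a² + b²)(c² + d²) = (ac − bd)² + (ad + bc)² = (ac + bd)² + (ad − bc)²:
  13 · 89 = 1157: from (2² + 3²)(5² + 8²), take (2·5 − 3·8, 2·8 + 3·5) = (10 − 24, 16 + 15) = (-14, 31); dropping signs (only squares matter) gives (14, 31); check 14² + 31² = 196 + 961 = 1157 ✓.
  1157 · 113 = 130741: from (14² + 31²)(7² + 8²), take (14·7 − 31·8, 14·8 + 31·7) = (98 − 248, 112 + 217) = (-150, 329); dropping signs (only squares matter) gives (150, 329); check 150² + 329² = 22500 + 108241 = 130741 ✓.
Step 4: Order so x ≤ y and verify: 150² + 329² = 22500 + 108241 = 130741 = n. ✓

n = 130741 = 150² + 329² (one valid representation with x ≤ y).


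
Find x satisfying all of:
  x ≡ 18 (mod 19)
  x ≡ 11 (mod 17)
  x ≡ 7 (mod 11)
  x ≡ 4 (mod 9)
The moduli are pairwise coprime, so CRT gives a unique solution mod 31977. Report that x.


Product of moduli M = 19 · 17 · 11 · 9 = 31977.
Merge one congruence at a time:
  Start: x ≡ 18 (mod 19).
  Combine with x ≡ 11 (mod 17); new modulus lcm = 323.
    Write x = 18 + 19·t and substitute into x ≡ 11 (mod 17): 19·t ≡ 11 − 18 = -7 (mod 17).
    Reduce coefficients mod 17: 2·t ≡ 10 (mod 17).
    The inverse of 2 mod 17 is 9 (since 2·9 = 18 = 1·17 + 1), so t ≡ 9·10 = 90 ≡ 5 (mod 17).
    Then x = 18 + 19·5 = 113, valid modulo lcm(19, 17) = 323: x ≡ 113 (mod 323).
  Combine with x ≡ 7 (mod 11); new modulus lcm = 3553.
    Write x = 113 + 323·t and substitute into x ≡ 7 (mod 11): 323·t ≡ 7 − 113 = -106 (mod 11).
    Reduce coefficients mod 11: 4·t ≡ 4 (mod 11).
    The inverse of 4 mod 11 is 3 (since 4·3 = 12 = 1·11 + 1), so t ≡ 3·4 = 12 ≡ 1 (mod 11).
    Then x = 113 + 323·1 = 436, valid modulo lcm(323, 11) = 3553: x ≡ 436 (mod 3553).
  Combine with x ≡ 4 (mod 9); new modulus lcm = 31977.
    Write x = 436 + 3553·t and substitute into x ≡ 4 (mod 9): 3553·t ≡ 4 − 436 = -432 (mod 9).
    Reduce coefficients mod 9: 7·t ≡ 0 (mod 9).
    The inverse of 7 mod 9 is 4 (since 7·4 = 28 = 3·9 + 1), so t ≡ 4·0 = 0 ≡ 0 (mod 9).
    Then x = 436 + 3553·0 = 436, valid modulo lcm(3553, 9) = 31977: x ≡ 436 (mod 31977).
Verify against each original: 436 mod 19 = 18, 436 mod 17 = 11, 436 mod 11 = 7, 436 mod 9 = 4.

x ≡ 436 (mod 31977).


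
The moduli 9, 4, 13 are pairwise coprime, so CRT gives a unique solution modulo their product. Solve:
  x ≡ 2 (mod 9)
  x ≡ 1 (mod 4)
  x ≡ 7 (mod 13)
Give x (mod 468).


Moduli 9, 4, 13 are pairwise coprime; by CRT there is a unique solution modulo M = 9 · 4 · 13 = 468.
Solve pairwise, accumulating the modulus:
  Start with x ≡ 2 (mod 9).
  Combine with x ≡ 1 (mod 4): since gcd(9, 4) = 1, we get a unique residue mod 36.
    Write x = 2 + 9·t and substitute into x ≡ 1 (mod 4): 9·t ≡ 1 − 2 = -1 (mod 4).
    Reduce coefficients mod 4: 1·t ≡ 3 (mod 4).
    So t ≡ 3 (mod 4).
    Then x = 2 + 9·3 = 29, valid modulo lcm(9, 4) = 36: x ≡ 29 (mod 36).
  Combine with x ≡ 7 (mod 13): since gcd(36, 13) = 1, we get a unique residue mod 468.
    Write x = 29 + 36·t and substitute into x ≡ 7 (mod 13): 36·t ≡ 7 − 29 = -22 (mod 13).
    Reduce coefficients mod 13: 10·t ≡ 4 (mod 13).
    The inverse of 10 mod 13 is 4 (since 10·4 = 40 = 3·13 + 1), so t ≡ 4·4 = 16 ≡ 3 (mod 13).
    Then x = 29 + 36·3 = 137, valid modulo lcm(36, 13) = 468: x ≡ 137 (mod 468).
Verify: 137 mod 9 = 2 ✓, 137 mod 4 = 1 ✓, 137 mod 13 = 7 ✓.

x ≡ 137 (mod 468).


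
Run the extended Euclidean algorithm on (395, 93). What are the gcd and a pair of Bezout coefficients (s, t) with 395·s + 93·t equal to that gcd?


Euclidean algorithm on (395, 93) — divide until remainder is 0:
  395 = 4 · 93 + 23
  93 = 4 · 23 + 1
  23 = 23 · 1 + 0
gcd(395, 93) = 1.
Track Bezout coefficients alongside the remainders: start with r₀ = 395 = a·1 + b·0 (s = 1, t = 0) and r₁ = 93 = a·0 + b·1 (s = 0, t = 1); each new remainder r_{k+1} = r_{k-1} − q_k·r_k inherits s_{k+1} = s_{k-1} − q_k·s_k, t_{k+1} = t_{k-1} − q_k·t_k, so r_k = a·s_k + b·t_k at every step:
  q = 4: r = 23, s = 1 − 4·0 = 1, t = 0 − 4·1 = -4  (check: 395·1 + 93·(-4) = 23)
  q = 4: r = 1, s = 0 − 4·1 = -4, t = 1 − 4·(-4) = 17  (check: 395·(-4) + 93·17 = 1)
The row with r = 1 (the gcd) gives the Bezout coefficients s = -4, t = 17.
Result: 395 · (-4) + 93 · (17) = 1.

gcd(395, 93) = 1; s = -4, t = 17 (check: 395·(-4) + 93·17 = 1).


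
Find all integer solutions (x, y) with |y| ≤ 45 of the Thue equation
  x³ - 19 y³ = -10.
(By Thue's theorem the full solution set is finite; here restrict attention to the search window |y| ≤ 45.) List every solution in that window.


The equation is x³ - 19y³ = -10. For fixed y, x³ = 19·y³ − 10, so a solution requires the RHS to be a perfect cube.
Strategy: iterate y from -45 to 45, compute RHS = 19·y³ − 10, and check whether it is a (positive or negative) perfect cube.
Check small values of y:
  y = 0: RHS = -10 is not a perfect cube.
  y = 1: RHS = 9 is not a perfect cube.
  y = -1: RHS = -29 is not a perfect cube.
  y = 2: RHS = 142 is not a perfect cube.
  y = -2: RHS = -162 is not a perfect cube.
  y = 3: RHS = 503 is not a perfect cube.
  y = -3: RHS = -523 is not a perfect cube.
Continuing the search up to |y| = 45 finds no solutions either.
No (x, y) in the scanned range satisfies the equation.

No integer solutions with |y| ≤ 45.


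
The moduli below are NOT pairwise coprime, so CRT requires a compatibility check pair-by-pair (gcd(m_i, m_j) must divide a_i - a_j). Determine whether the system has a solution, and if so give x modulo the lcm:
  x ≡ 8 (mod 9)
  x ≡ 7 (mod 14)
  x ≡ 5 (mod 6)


Moduli 9, 14, 6 are not pairwise coprime, so CRT works modulo lcm(m_i) when all pairwise compatibility conditions hold.
Pairwise compatibility: gcd(m_i, m_j) must divide a_i - a_j for every pair.
Merge one congruence at a time:
  Start: x ≡ 8 (mod 9).
  Combine with x ≡ 7 (mod 14): gcd(9, 14) = 1; 7 - 8 = -1, which IS divisible by 1, so compatible.
    Write x = 8 + 9·t and substitute into x ≡ 7 (mod 14): 9·t ≡ 7 − 8 = -1 (mod 14).
    Reduce coefficients mod 14: 9·t ≡ 13 (mod 14).
    The inverse of 9 mod 14 is 11 (since 9·11 = 99 = 7·14 + 1), so t ≡ 11·13 = 143 ≡ 3 (mod 14).
    Then x = 8 + 9·3 = 35, valid modulo lcm(9, 14) = 126: x ≡ 35 (mod 126).
  Combine with x ≡ 5 (mod 6): gcd(126, 6) = 6; 5 - 35 = -30, which IS divisible by 6, so compatible.
    Write x = 35 + 126·t and substitute into x ≡ 5 (mod 6): 126·t ≡ 5 − 35 = -30 (mod 6).
    Divide the congruence (and modulus) by g = 6: 21·t ≡ -5 (mod 1).
    Modulo 1 every t works; take t = 0.
    Then x = 35 + 126·0 = 35, valid modulo lcm(126, 6) = 126: x ≡ 35 (mod 126).
Verify: 35 mod 9 = 8, 35 mod 14 = 7, 35 mod 6 = 5.

x ≡ 35 (mod 126).


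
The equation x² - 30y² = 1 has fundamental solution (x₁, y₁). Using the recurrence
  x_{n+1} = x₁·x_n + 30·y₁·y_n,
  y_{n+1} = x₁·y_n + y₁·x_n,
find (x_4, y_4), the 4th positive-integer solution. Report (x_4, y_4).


Step 1: Find the fundamental solution (x₁, y₁) of x² - 30y² = 1.
  Expand √30 as a continued fraction. a₀ = ⌊√30⌋ = 5; iterate m_{k+1} = d_k·a_k − m_k, d_{k+1} = (30 − m_{k+1}²)/d_k, a_{k+1} = ⌊(a₀ + m_{k+1})/d_{k+1}⌋ (starting m₀ = 0, d₀ = 1), with convergents p_k = a_k·p_{k-1} + p_{k-2}, q_k = a_k·q_{k-1} + q_{k-2} (p₋₁ = 1, q₋₁ = 0):
  k = 0: a₀ = 5; p₀/q₀ = 5/1; p₀² − 30·q₀² = 25 − 30 = -5.
  k = 1: m = 5, d = 5, a = ⌊(5 + 5)/5⌋ = 2; p/q = (2·5 + 1)/(2·1 + 0) = 11/2; p² − 30·q² = 121 − 120 = 1.
  The first convergent with p² − 30·q² = 1 gives the fundamental solution (x₁, y₁) = (11, 2).
Step 2: Apply the recurrence (x_{n+1}, y_{n+1}) = (x₁x_n + 30y₁y_n, x₁y_n + y₁x_n) repeatedly.
  From (x_1, y_1) = (11, 2): x_2 = 11·11 + 30·2·2 = 241; y_2 = 11·2 + 2·11 = 44.
  From (x_2, y_2) = (241, 44): x_3 = 11·241 + 30·2·44 = 5291; y_3 = 11·44 + 2·241 = 966.
  From (x_3, y_3) = (5291, 966): x_4 = 11·5291 + 30·2·966 = 116161; y_4 = 11·966 + 2·5291 = 21208.
Step 3: Verify x_4² - 30·y_4² = 13493377921 - 13493377920 = 1 (should be 1). ✓

(x_1, y_1) = (11, 2); (x_4, y_4) = (116161, 21208).


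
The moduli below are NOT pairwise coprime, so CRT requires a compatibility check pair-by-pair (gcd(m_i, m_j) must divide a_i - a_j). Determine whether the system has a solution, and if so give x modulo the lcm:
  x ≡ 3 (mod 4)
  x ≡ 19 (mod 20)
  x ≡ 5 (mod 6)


Moduli 4, 20, 6 are not pairwise coprime, so CRT works modulo lcm(m_i) when all pairwise compatibility conditions hold.
Pairwise compatibility: gcd(m_i, m_j) must divide a_i - a_j for every pair.
Merge one congruence at a time:
  Start: x ≡ 3 (mod 4).
  Combine with x ≡ 19 (mod 20): gcd(4, 20) = 4; 19 - 3 = 16, which IS divisible by 4, so compatible.
    Write x = 3 + 4·t and substitute into x ≡ 19 (mod 20): 4·t ≡ 19 − 3 = 16 (mod 20).
    Divide the congruence (and modulus) by g = 4: 1·t ≡ 4 (mod 5).
    So t ≡ 4 (mod 5).
    Then x = 3 + 4·4 = 19, valid modulo lcm(4, 20) = 20: x ≡ 19 (mod 20).
  Combine with x ≡ 5 (mod 6): gcd(20, 6) = 2; 5 - 19 = -14, which IS divisible by 2, so compatible.
    Write x = 19 + 20·t and substitute into x ≡ 5 (mod 6): 20·t ≡ 5 − 19 = -14 (mod 6).
    Divide the congruence (and modulus) by g = 2: 10·t ≡ -7 (mod 3).
    Reduce coefficients mod 3: 1·t ≡ 2 (mod 3).
    So t ≡ 2 (mod 3).
    Then x = 19 + 20·2 = 59, valid modulo lcm(20, 6) = 60: x ≡ 59 (mod 60).
Verify: 59 mod 4 = 3, 59 mod 20 = 19, 59 mod 6 = 5.

x ≡ 59 (mod 60).


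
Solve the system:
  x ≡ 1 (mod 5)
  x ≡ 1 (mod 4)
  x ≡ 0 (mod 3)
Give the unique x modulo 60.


Moduli 5, 4, 3 are pairwise coprime; by CRT there is a unique solution modulo M = 5 · 4 · 3 = 60.
Solve pairwise, accumulating the modulus:
  Start with x ≡ 1 (mod 5).
  Combine with x ≡ 1 (mod 4): since gcd(5, 4) = 1, we get a unique residue mod 20.
    Write x = 1 + 5·t and substitute into x ≡ 1 (mod 4): 5·t ≡ 1 − 1 = 0 (mod 4).
    Reduce coefficients mod 4: 1·t ≡ 0 (mod 4).
    So t ≡ 0 (mod 4).
    Then x = 1 + 5·0 = 1, valid modulo lcm(5, 4) = 20: x ≡ 1 (mod 20).
  Combine with x ≡ 0 (mod 3): since gcd(20, 3) = 1, we get a unique residue mod 60.
    Write x = 1 + 20·t and substitute into x ≡ 0 (mod 3): 20·t ≡ 0 − 1 = -1 (mod 3).
    Reduce coefficients mod 3: 2·t ≡ 2 (mod 3).
    The inverse of 2 mod 3 is 2 (since 2·2 = 4 = 1·3 + 1), so t ≡ 2·2 = 4 ≡ 1 (mod 3).
    Then x = 1 + 20·1 = 21, valid modulo lcm(20, 3) = 60: x ≡ 21 (mod 60).
Verify: 21 mod 5 = 1 ✓, 21 mod 4 = 1 ✓, 21 mod 3 = 0 ✓.

x ≡ 21 (mod 60).


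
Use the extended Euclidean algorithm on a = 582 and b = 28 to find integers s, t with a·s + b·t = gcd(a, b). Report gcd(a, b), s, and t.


Euclidean algorithm on (582, 28) — divide until remainder is 0:
  582 = 20 · 28 + 22
  28 = 1 · 22 + 6
  22 = 3 · 6 + 4
  6 = 1 · 4 + 2
  4 = 2 · 2 + 0
gcd(582, 28) = 2.
Track Bezout coefficients alongside the remainders: start with r₀ = 582 = a·1 + b·0 (s = 1, t = 0) and r₁ = 28 = a·0 + b·1 (s = 0, t = 1); each new remainder r_{k+1} = r_{k-1} − q_k·r_k inherits s_{k+1} = s_{k-1} − q_k·s_k, t_{k+1} = t_{k-1} − q_k·t_k, so r_k = a·s_k + b·t_k at every step:
  q = 20: r = 22, s = 1 − 20·0 = 1, t = 0 − 20·1 = -20  (check: 582·1 + 28·(-20) = 22)
  q = 1: r = 6, s = 0 − 1·1 = -1, t = 1 − 1·(-20) = 21  (check: 582·(-1) + 28·21 = 6)
  q = 3: r = 4, s = 1 − 3·(-1) = 4, t = -20 − 3·21 = -83  (check: 582·4 + 28·(-83) = 4)
  q = 1: r = 2, s = -1 − 1·4 = -5, t = 21 − 1·(-83) = 104  (check: 582·(-5) + 28·104 = 2)
The row with r = 2 (the gcd) gives the Bezout coefficients s = -5, t = 104.
Result: 582 · (-5) + 28 · (104) = 2.

gcd(582, 28) = 2; s = -5, t = 104 (check: 582·(-5) + 28·104 = 2).


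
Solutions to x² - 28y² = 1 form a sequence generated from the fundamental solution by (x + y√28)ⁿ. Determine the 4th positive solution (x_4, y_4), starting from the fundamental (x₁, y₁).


Step 1: Find the fundamental solution (x₁, y₁) of x² - 28y² = 1.
  Expand √28 as a continued fraction. a₀ = ⌊√28⌋ = 5; iterate m_{k+1} = d_k·a_k − m_k, d_{k+1} = (28 − m_{k+1}²)/d_k, a_{k+1} = ⌊(a₀ + m_{k+1})/d_{k+1}⌋ (starting m₀ = 0, d₀ = 1), with convergents p_k = a_k·p_{k-1} + p_{k-2}, q_k = a_k·q_{k-1} + q_{k-2} (p₋₁ = 1, q₋₁ = 0):
  k = 0: a₀ = 5; p₀/q₀ = 5/1; p₀² − 28·q₀² = 25 − 28 = -3.
  k = 1: m = 5, d = 3, a = ⌊(5 + 5)/3⌋ = 3; p/q = (3·5 + 1)/(3·1 + 0) = 16/3; p² − 28·q² = 256 − 252 = 4.
  k = 2: m = 4, d = 4, a = ⌊(5 + 4)/4⌋ = 2; p/q = (2·16 + 5)/(2·3 + 1) = 37/7; p² − 28·q² = 1369 − 1372 = -3.
  k = 3: m = 4, d = 3, a = ⌊(5 + 4)/3⌋ = 3; p/q = (3·37 + 16)/(3·7 + 3) = 127/24; p² − 28·q² = 16129 − 16128 = 1.
  The first convergent with p² − 28·q² = 1 gives the fundamental solution (x₁, y₁) = (127, 24).
Step 2: Apply the recurrence (x_{n+1}, y_{n+1}) = (x₁x_n + 28y₁y_n, x₁y_n + y₁x_n) repeatedly.
  From (x_1, y_1) = (127, 24): x_2 = 127·127 + 28·24·24 = 32257; y_2 = 127·24 + 24·127 = 6096.
  From (x_2, y_2) = (32257, 6096): x_3 = 127·32257 + 28·24·6096 = 8193151; y_3 = 127·6096 + 24·32257 = 1548360.
  From (x_3, y_3) = (8193151, 1548360): x_4 = 127·8193151 + 28·24·1548360 = 2081028097; y_4 = 127·1548360 + 24·8193151 = 393277344.
Step 3: Verify x_4² - 28·y_4² = 4330677940503441409 - 4330677940503441408 = 1 (should be 1). ✓

(x_1, y_1) = (127, 24); (x_4, y_4) = (2081028097, 393277344).


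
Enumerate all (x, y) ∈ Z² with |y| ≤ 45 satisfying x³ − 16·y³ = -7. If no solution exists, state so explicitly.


The equation is x³ - 16y³ = -7. For fixed y, x³ = 16·y³ − 7, so a solution requires the RHS to be a perfect cube.
Strategy: iterate y from -45 to 45, compute RHS = 16·y³ − 7, and check whether it is a (positive or negative) perfect cube.
Check small values of y:
  y = 0: RHS = -7 is not a perfect cube.
  y = 1: RHS = 9 is not a perfect cube.
  y = -1: RHS = -23 is not a perfect cube.
  y = 2: RHS = 121 is not a perfect cube.
  y = -2: RHS = -135 is not a perfect cube.
  y = 3: RHS = 425 is not a perfect cube.
  y = -3: RHS = -439 is not a perfect cube.
Continuing the search up to |y| = 45 finds no solutions either.
No (x, y) in the scanned range satisfies the equation.

No integer solutions with |y| ≤ 45.


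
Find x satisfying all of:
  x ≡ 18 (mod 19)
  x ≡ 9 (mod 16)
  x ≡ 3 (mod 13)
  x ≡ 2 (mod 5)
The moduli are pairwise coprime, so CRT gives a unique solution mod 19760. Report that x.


Product of moduli M = 19 · 16 · 13 · 5 = 19760.
Merge one congruence at a time:
  Start: x ≡ 18 (mod 19).
  Combine with x ≡ 9 (mod 16); new modulus lcm = 304.
    Write x = 18 + 19·t and substitute into x ≡ 9 (mod 16): 19·t ≡ 9 − 18 = -9 (mod 16).
    Reduce coefficients mod 16: 3·t ≡ 7 (mod 16).
    The inverse of 3 mod 16 is 11 (since 3·11 = 33 = 2·16 + 1), so t ≡ 11·7 = 77 ≡ 13 (mod 16).
    Then x = 18 + 19·13 = 265, valid modulo lcm(19, 16) = 304: x ≡ 265 (mod 304).
  Combine with x ≡ 3 (mod 13); new modulus lcm = 3952.
    Write x = 265 + 304·t and substitute into x ≡ 3 (mod 13): 304·t ≡ 3 − 265 = -262 (mod 13).
    Reduce coefficients mod 13: 5·t ≡ 11 (mod 13).
    The inverse of 5 mod 13 is 8 (since 5·8 = 40 = 3·13 + 1), so t ≡ 8·11 = 88 ≡ 10 (mod 13).
    Then x = 265 + 304·10 = 3305, valid modulo lcm(304, 13) = 3952: x ≡ 3305 (mod 3952).
  Combine with x ≡ 2 (mod 5); new modulus lcm = 19760.
    Write x = 3305 + 3952·t and substitute into x ≡ 2 (mod 5): 3952·t ≡ 2 − 3305 = -3303 (mod 5).
    Reduce coefficients mod 5: 2·t ≡ 2 (mod 5).
    The inverse of 2 mod 5 is 3 (since 2·3 = 6 = 1·5 + 1), so t ≡ 3·2 = 6 ≡ 1 (mod 5).
    Then x = 3305 + 3952·1 = 7257, valid modulo lcm(3952, 5) = 19760: x ≡ 7257 (mod 19760).
Verify against each original: 7257 mod 19 = 18, 7257 mod 16 = 9, 7257 mod 13 = 3, 7257 mod 5 = 2.

x ≡ 7257 (mod 19760).


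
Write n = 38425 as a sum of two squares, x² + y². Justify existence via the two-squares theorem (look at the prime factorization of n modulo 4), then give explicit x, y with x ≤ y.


Step 1: Factor n = 38425 = 5^2 · 29 · 53.
Step 2: Check the mod-4 condition on each prime factor: 5 ≡ 1 (mod 4), exponent 2; 29 ≡ 1 (mod 4), exponent 1; 53 ≡ 1 (mod 4), exponent 1.
All primes ≡ 3 (mod 4) appear to even exponent (or don't appear), so by the two-squares theorem n IS expressible as a sum of two squares.
Step 3: Build a representation. Group n = k² · m with k = 5 and m = 29 · 53 = 1537 (a product of primes ≡ 1 (mod 4)); a representation of m scales to one of n via (k·x)² + (k·y)² = k²(x² + y²). Each prime p ≡ 1 (mod 4) is itself a sum of two squares; find a² by testing p − a² for a perfect square:
  29: 29 − 1² = 28, 29 − 2² = 25 = 5² ⇒ 29 = 2² + 5².
  53: 53 − 1² = 52, 53 − 2² = 49 = 7² ⇒ 53 = 2² + 7².
  Combine using the Brahmagupta–Fibonacci identity (a² + b²)(c² + d²) = (ac − bd)² + (ad + bc)² = (ac + bd)² + (ad − bc)²:
  29 · 53 = 1537: from (2² + 5²)(2² + 7²), take (2·2 − 5·7, 2·7 + 5·2) = (4 − 35, 14 + 10) = (-31, 24); dropping signs (only squares matter) gives (31, 24); check 31² + 24² = 961 + 576 = 1537 ✓.
  Scale by k = 5: (5·31, 5·24) = (155, 120).
Step 4: Order so x ≤ y and verify: 120² + 155² = 14400 + 24025 = 38425 = n. ✓

n = 38425 = 120² + 155² (one valid representation with x ≤ y).


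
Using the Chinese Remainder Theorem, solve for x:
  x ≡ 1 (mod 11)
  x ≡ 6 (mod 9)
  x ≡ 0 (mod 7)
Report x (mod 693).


Moduli 11, 9, 7 are pairwise coprime; by CRT there is a unique solution modulo M = 11 · 9 · 7 = 693.
Solve pairwise, accumulating the modulus:
  Start with x ≡ 1 (mod 11).
  Combine with x ≡ 6 (mod 9): since gcd(11, 9) = 1, we get a unique residue mod 99.
    Write x = 1 + 11·t and substitute into x ≡ 6 (mod 9): 11·t ≡ 6 − 1 = 5 (mod 9).
    Reduce coefficients mod 9: 2·t ≡ 5 (mod 9).
    The inverse of 2 mod 9 is 5 (since 2·5 = 10 = 1·9 + 1), so t ≡ 5·5 = 25 ≡ 7 (mod 9).
    Then x = 1 + 11·7 = 78, valid modulo lcm(11, 9) = 99: x ≡ 78 (mod 99).
  Combine with x ≡ 0 (mod 7): since gcd(99, 7) = 1, we get a unique residue mod 693.
    Write x = 78 + 99·t and substitute into x ≡ 0 (mod 7): 99·t ≡ 0 − 78 = -78 (mod 7).
    Reduce coefficients mod 7: 1·t ≡ 6 (mod 7).
    So t ≡ 6 (mod 7).
    Then x = 78 + 99·6 = 672, valid modulo lcm(99, 7) = 693: x ≡ 672 (mod 693).
Verify: 672 mod 11 = 1 ✓, 672 mod 9 = 6 ✓, 672 mod 7 = 0 ✓.

x ≡ 672 (mod 693).


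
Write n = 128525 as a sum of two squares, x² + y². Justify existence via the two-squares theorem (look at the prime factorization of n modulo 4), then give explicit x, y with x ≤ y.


Step 1: Factor n = 128525 = 5^2 · 53 · 97.
Step 2: Check the mod-4 condition on each prime factor: 5 ≡ 1 (mod 4), exponent 2; 53 ≡ 1 (mod 4), exponent 1; 97 ≡ 1 (mod 4), exponent 1.
All primes ≡ 3 (mod 4) appear to even exponent (or don't appear), so by the two-squares theorem n IS expressible as a sum of two squares.
Step 3: Build a representation. Group n = k² · m with k = 5 and m = 53 · 97 = 5141 (a product of primes ≡ 1 (mod 4)); a representation of m scales to one of n via (k·x)² + (k·y)² = k²(x² + y²). Each prime p ≡ 1 (mod 4) is itself a sum of two squares; find a² by testing p − a² for a perfect square:
  53: 53 − 1² = 52, 53 − 2² = 49 = 7² ⇒ 53 = 2² + 7².
  97: 97 − 1² = 96, 97 − 2² = 93, 97 − 3² = 88, 97 − 4² = 81 = 9² ⇒ 97 = 4² + 9².
  Combine using the Brahmagupta–Fibonacci identity (a² + b²)(c² + d²) = (ac − bd)² + (ad + bc)² = (ac + bd)² + (ad − bc)²:
  53 · 97 = 5141: from (2² + 7²)(4² + 9²), take (2·4 − 7·9, 2·9 + 7·4) = (8 − 63, 18 + 28) = (-55, 46); dropping signs (only squares matter) gives (55, 46); check 55² + 46² = 3025 + 2116 = 5141 ✓.
  Scale by k = 5: (5·55, 5·46) = (275, 230).
Step 4: Order so x ≤ y and verify: 230² + 275² = 52900 + 75625 = 128525 = n. ✓

n = 128525 = 230² + 275² (one valid representation with x ≤ y).


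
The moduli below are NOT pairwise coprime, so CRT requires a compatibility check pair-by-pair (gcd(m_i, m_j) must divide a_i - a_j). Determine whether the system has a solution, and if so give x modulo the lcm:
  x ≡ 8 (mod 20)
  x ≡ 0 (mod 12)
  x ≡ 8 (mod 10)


Moduli 20, 12, 10 are not pairwise coprime, so CRT works modulo lcm(m_i) when all pairwise compatibility conditions hold.
Pairwise compatibility: gcd(m_i, m_j) must divide a_i - a_j for every pair.
Merge one congruence at a time:
  Start: x ≡ 8 (mod 20).
  Combine with x ≡ 0 (mod 12): gcd(20, 12) = 4; 0 - 8 = -8, which IS divisible by 4, so compatible.
    Write x = 8 + 20·t and substitute into x ≡ 0 (mod 12): 20·t ≡ 0 − 8 = -8 (mod 12).
    Divide the congruence (and modulus) by g = 4: 5·t ≡ -2 (mod 3).
    Reduce coefficients mod 3: 2·t ≡ 1 (mod 3).
    The inverse of 2 mod 3 is 2 (since 2·2 = 4 = 1·3 + 1), so t ≡ 2·1 = 2 ≡ 2 (mod 3).
    Then x = 8 + 20·2 = 48, valid modulo lcm(20, 12) = 60: x ≡ 48 (mod 60).
  Combine with x ≡ 8 (mod 10): gcd(60, 10) = 10; 8 - 48 = -40, which IS divisible by 10, so compatible.
    Write x = 48 + 60·t and substitute into x ≡ 8 (mod 10): 60·t ≡ 8 − 48 = -40 (mod 10).
    Divide the congruence (and modulus) by g = 10: 6·t ≡ -4 (mod 1).
    Modulo 1 every t works; take t = 0.
    Then x = 48 + 60·0 = 48, valid modulo lcm(60, 10) = 60: x ≡ 48 (mod 60).
Verify: 48 mod 20 = 8, 48 mod 12 = 0, 48 mod 10 = 8.

x ≡ 48 (mod 60).


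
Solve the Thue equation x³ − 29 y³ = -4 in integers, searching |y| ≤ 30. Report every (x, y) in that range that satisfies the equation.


The equation is x³ - 29y³ = -4. For fixed y, x³ = 29·y³ − 4, so a solution requires the RHS to be a perfect cube.
Strategy: iterate y from -30 to 30, compute RHS = 29·y³ − 4, and check whether it is a (positive or negative) perfect cube.
Check small values of y:
  y = 0: RHS = -4 is not a perfect cube.
  y = 1: RHS = 25 is not a perfect cube.
  y = -1: RHS = -33 is not a perfect cube.
  y = 2: RHS = 228 is not a perfect cube.
  y = -2: RHS = -236 is not a perfect cube.
  y = 3: RHS = 779 is not a perfect cube.
  y = -3: RHS = -787 is not a perfect cube.
Continuing the search up to |y| = 30 finds no solutions either.
No (x, y) in the scanned range satisfies the equation.

No integer solutions with |y| ≤ 30.


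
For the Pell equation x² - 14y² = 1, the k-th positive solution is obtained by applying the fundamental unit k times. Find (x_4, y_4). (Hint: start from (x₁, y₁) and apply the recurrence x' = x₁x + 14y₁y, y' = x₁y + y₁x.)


Step 1: Find the fundamental solution (x₁, y₁) of x² - 14y² = 1.
  Expand √14 as a continued fraction. a₀ = ⌊√14⌋ = 3; iterate m_{k+1} = d_k·a_k − m_k, d_{k+1} = (14 − m_{k+1}²)/d_k, a_{k+1} = ⌊(a₀ + m_{k+1})/d_{k+1}⌋ (starting m₀ = 0, d₀ = 1), with convergents p_k = a_k·p_{k-1} + p_{k-2}, q_k = a_k·q_{k-1} + q_{k-2} (p₋₁ = 1, q₋₁ = 0):
  k = 0: a₀ = 3; p₀/q₀ = 3/1; p₀² − 14·q₀² = 9 − 14 = -5.
  k = 1: m = 3, d = 5, a = ⌊(3 + 3)/5⌋ = 1; p/q = (1·3 + 1)/(1·1 + 0) = 4/1; p² − 14·q² = 16 − 14 = 2.
  k = 2: m = 2, d = 2, a = ⌊(3 + 2)/2⌋ = 2; p/q = (2·4 + 3)/(2·1 + 1) = 11/3; p² − 14·q² = 121 − 126 = -5.
  k = 3: m = 2, d = 5, a = ⌊(3 + 2)/5⌋ = 1; p/q = (1·11 + 4)/(1·3 + 1) = 15/4; p² − 14·q² = 225 − 224 = 1.
  The first convergent with p² − 14·q² = 1 gives the fundamental solution (x₁, y₁) = (15, 4).
Step 2: Apply the recurrence (x_{n+1}, y_{n+1}) = (x₁x_n + 14y₁y_n, x₁y_n + y₁x_n) repeatedly.
  From (x_1, y_1) = (15, 4): x_2 = 15·15 + 14·4·4 = 449; y_2 = 15·4 + 4·15 = 120.
  From (x_2, y_2) = (449, 120): x_3 = 15·449 + 14·4·120 = 13455; y_3 = 15·120 + 4·449 = 3596.
  From (x_3, y_3) = (13455, 3596): x_4 = 15·13455 + 14·4·3596 = 403201; y_4 = 15·3596 + 4·13455 = 107760.
Step 3: Verify x_4² - 14·y_4² = 162571046401 - 162571046400 = 1 (should be 1). ✓

(x_1, y_1) = (15, 4); (x_4, y_4) = (403201, 107760).


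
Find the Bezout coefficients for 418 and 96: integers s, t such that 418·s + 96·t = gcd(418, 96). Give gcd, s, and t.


Euclidean algorithm on (418, 96) — divide until remainder is 0:
  418 = 4 · 96 + 34
  96 = 2 · 34 + 28
  34 = 1 · 28 + 6
  28 = 4 · 6 + 4
  6 = 1 · 4 + 2
  4 = 2 · 2 + 0
gcd(418, 96) = 2.
Track Bezout coefficients alongside the remainders: start with r₀ = 418 = a·1 + b·0 (s = 1, t = 0) and r₁ = 96 = a·0 + b·1 (s = 0, t = 1); each new remainder r_{k+1} = r_{k-1} − q_k·r_k inherits s_{k+1} = s_{k-1} − q_k·s_k, t_{k+1} = t_{k-1} − q_k·t_k, so r_k = a·s_k + b·t_k at every step:
  q = 4: r = 34, s = 1 − 4·0 = 1, t = 0 − 4·1 = -4  (check: 418·1 + 96·(-4) = 34)
  q = 2: r = 28, s = 0 − 2·1 = -2, t = 1 − 2·(-4) = 9  (check: 418·(-2) + 96·9 = 28)
  q = 1: r = 6, s = 1 − 1·(-2) = 3, t = -4 − 1·9 = -13  (check: 418·3 + 96·(-13) = 6)
  q = 4: r = 4, s = -2 − 4·3 = -14, t = 9 − 4·(-13) = 61  (check: 418·(-14) + 96·61 = 4)
  q = 1: r = 2, s = 3 − 1·(-14) = 17, t = -13 − 1·61 = -74  (check: 418·17 + 96·(-74) = 2)
The row with r = 2 (the gcd) gives the Bezout coefficients s = 17, t = -74.
Result: 418 · (17) + 96 · (-74) = 2.

gcd(418, 96) = 2; s = 17, t = -74 (check: 418·17 + 96·(-74) = 2).


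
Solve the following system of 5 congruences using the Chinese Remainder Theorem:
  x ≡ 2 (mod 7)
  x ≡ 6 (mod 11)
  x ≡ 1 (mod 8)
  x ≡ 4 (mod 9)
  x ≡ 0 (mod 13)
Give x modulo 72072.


Product of moduli M = 7 · 11 · 8 · 9 · 13 = 72072.
Merge one congruence at a time:
  Start: x ≡ 2 (mod 7).
  Combine with x ≡ 6 (mod 11); new modulus lcm = 77.
    Write x = 2 + 7·t and substitute into x ≡ 6 (mod 11): 7·t ≡ 6 − 2 = 4 (mod 11).
    The inverse of 7 mod 11 is 8 (since 7·8 = 56 = 5·11 + 1), so t ≡ 8·4 = 32 ≡ 10 (mod 11).
    Then x = 2 + 7·10 = 72, valid modulo lcm(7, 11) = 77: x ≡ 72 (mod 77).
  Combine with x ≡ 1 (mod 8); new modulus lcm = 616.
    Write x = 72 + 77·t and substitute into x ≡ 1 (mod 8): 77·t ≡ 1 − 72 = -71 (mod 8).
    Reduce coefficients mod 8: 5·t ≡ 1 (mod 8).
    The inverse of 5 mod 8 is 5 (since 5·5 = 25 = 3·8 + 1), so t ≡ 5·1 = 5 ≡ 5 (mod 8).
    Then x = 72 + 77·5 = 457, valid modulo lcm(77, 8) = 616: x ≡ 457 (mod 616).
  Combine with x ≡ 4 (mod 9); new modulus lcm = 5544.
    Write x = 457 + 616·t and substitute into x ≡ 4 (mod 9): 616·t ≡ 4 − 457 = -453 (mod 9).
    Reduce coefficients mod 9: 4·t ≡ 6 (mod 9).
    The inverse of 4 mod 9 is 7 (since 4·7 = 28 = 3·9 + 1), so t ≡ 7·6 = 42 ≡ 6 (mod 9).
    Then x = 457 + 616·6 = 4153, valid modulo lcm(616, 9) = 5544: x ≡ 4153 (mod 5544).
  Combine with x ≡ 0 (mod 13); new modulus lcm = 72072.
    Write x = 4153 + 5544·t and substitute into x ≡ 0 (mod 13): 5544·t ≡ 0 − 4153 = -4153 (mod 13).
    Reduce coefficients mod 13: 6·t ≡ 7 (mod 13).
    The inverse of 6 mod 13 is 11 (since 6·11 = 66 = 5·13 + 1), so t ≡ 11·7 = 77 ≡ 12 (mod 13).
    Then x = 4153 + 5544·12 = 70681, valid modulo lcm(5544, 13) = 72072: x ≡ 70681 (mod 72072).
Verify against each original: 70681 mod 7 = 2, 70681 mod 11 = 6, 70681 mod 8 = 1, 70681 mod 9 = 4, 70681 mod 13 = 0.

x ≡ 70681 (mod 72072).


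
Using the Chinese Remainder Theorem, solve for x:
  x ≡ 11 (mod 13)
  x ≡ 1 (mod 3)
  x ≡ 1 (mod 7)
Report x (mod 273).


Moduli 13, 3, 7 are pairwise coprime; by CRT there is a unique solution modulo M = 13 · 3 · 7 = 273.
Solve pairwise, accumulating the modulus:
  Start with x ≡ 11 (mod 13).
  Combine with x ≡ 1 (mod 3): since gcd(13, 3) = 1, we get a unique residue mod 39.
    Write x = 11 + 13·t and substitute into x ≡ 1 (mod 3): 13·t ≡ 1 − 11 = -10 (mod 3).
    Reduce coefficients mod 3: 1·t ≡ 2 (mod 3).
    So t ≡ 2 (mod 3).
    Then x = 11 + 13·2 = 37, valid modulo lcm(13, 3) = 39: x ≡ 37 (mod 39).
  Combine with x ≡ 1 (mod 7): since gcd(39, 7) = 1, we get a unique residue mod 273.
    Write x = 37 + 39·t and substitute into x ≡ 1 (mod 7): 39·t ≡ 1 − 37 = -36 (mod 7).
    Reduce coefficients mod 7: 4·t ≡ 6 (mod 7).
    The inverse of 4 mod 7 is 2 (since 4·2 = 8 = 1·7 + 1), so t ≡ 2·6 = 12 ≡ 5 (mod 7).
    Then x = 37 + 39·5 = 232, valid modulo lcm(39, 7) = 273: x ≡ 232 (mod 273).
Verify: 232 mod 13 = 11 ✓, 232 mod 3 = 1 ✓, 232 mod 7 = 1 ✓.

x ≡ 232 (mod 273).
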